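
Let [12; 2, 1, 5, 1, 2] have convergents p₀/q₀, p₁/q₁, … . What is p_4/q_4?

247/20

Using pₖ = aₖpₖ₋₁ + pₖ₋₂, qₖ = aₖqₖ₋₁ + qₖ₋₂ (with p₋₁=1, p₋₂=0, q₋₁=0, q₋₂=1):
  k=0: a=12, p=12, q=1
  k=1: a=2, p=25, q=2
  k=2: a=1, p=37, q=3
  k=3: a=5, p=210, q=17
  k=4: a=1, p=247, q=20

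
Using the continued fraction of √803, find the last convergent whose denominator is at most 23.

√803 = [28; 2, 1, 27, 1, 2, 56, …] (period length 6).
Convergents:
  p_0/q_0 = 28/1
  p_1/q_1 = 57/2
  p_2/q_2 = 85/3
  p_3/q_3 = 2352/83
q_2 = 3 ≤ 23 < 83 = q_3, so the answer is 85/3.

85/3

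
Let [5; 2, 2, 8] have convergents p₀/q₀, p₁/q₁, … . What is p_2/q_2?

Using pₖ = aₖpₖ₋₁ + pₖ₋₂, qₖ = aₖqₖ₋₁ + qₖ₋₂ (with p₋₁=1, p₋₂=0, q₋₁=0, q₋₂=1):
  k=0: a=5, p=5, q=1
  k=1: a=2, p=11, q=2
  k=2: a=2, p=27, q=5

27/5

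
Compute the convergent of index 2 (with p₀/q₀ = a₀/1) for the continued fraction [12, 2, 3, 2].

Using pₖ = aₖpₖ₋₁ + pₖ₋₂, qₖ = aₖqₖ₋₁ + qₖ₋₂ (with p₋₁=1, p₋₂=0, q₋₁=0, q₋₂=1):
  k=0: a=12, p=12, q=1
  k=1: a=2, p=25, q=2
  k=2: a=3, p=87, q=7

87/7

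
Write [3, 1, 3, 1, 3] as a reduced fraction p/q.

Fold from the inside: start with 3/1.
  1 + 1/3 = 4/3
  3 + 3/4 = 15/4
  1 + 4/15 = 19/15
  3 + 15/19 = 72/19

72/19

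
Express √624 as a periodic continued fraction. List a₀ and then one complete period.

[24; 1, 48]

a₀ = ⌊√624⌋ = 24.
With m₀=0, d₀=1 and mₖ₊₁ = dₖaₖ − mₖ, dₖ₊₁ = (n − mₖ₊₁²)/dₖ, aₖ₊₁ = ⌊(a₀+mₖ₊₁)/dₖ₊₁⌋:
  k=1: m=24, d=48, a=1
  k=2: m=24, d=1, a=48
d=1 and a=2a₀=48 at k=2, so the next step gives (m, d) = (24, 48) again — its k=1 value — and the period has length 2.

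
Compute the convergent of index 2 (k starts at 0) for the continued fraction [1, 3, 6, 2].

25/19

Using pₖ = aₖpₖ₋₁ + pₖ₋₂, qₖ = aₖqₖ₋₁ + qₖ₋₂ (with p₋₁=1, p₋₂=0, q₋₁=0, q₋₂=1):
  k=0: a=1, p=1, q=1
  k=1: a=3, p=4, q=3
  k=2: a=6, p=25, q=19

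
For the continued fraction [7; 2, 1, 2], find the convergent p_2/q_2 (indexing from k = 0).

Using pₖ = aₖpₖ₋₁ + pₖ₋₂, qₖ = aₖqₖ₋₁ + qₖ₋₂ (with p₋₁=1, p₋₂=0, q₋₁=0, q₋₂=1):
  k=0: a=7, p=7, q=1
  k=1: a=2, p=15, q=2
  k=2: a=1, p=22, q=3

22/3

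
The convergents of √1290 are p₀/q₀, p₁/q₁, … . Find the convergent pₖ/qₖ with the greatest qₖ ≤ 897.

√1290 = [35; 1, 10, 1, 70, …] (period length 4).
Convergents:
  p_0/q_0 = 35/1
  p_1/q_1 = 36/1
  p_2/q_2 = 395/11
  p_3/q_3 = 431/12
  p_4/q_4 = 30565/851
  p_5/q_5 = 30996/863
  p_6/q_6 = 340525/9481
q_5 = 863 ≤ 897 < 9481 = q_6, so the answer is 30996/863.

30996/863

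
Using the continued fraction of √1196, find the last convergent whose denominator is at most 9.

242/7

√1196 = [34; 1, 1, 2, 1, 1, 68, …] (period length 6).
Convergents:
  p_0/q_0 = 34/1
  p_1/q_1 = 35/1
  p_2/q_2 = 69/2
  p_3/q_3 = 173/5
  p_4/q_4 = 242/7
  p_5/q_5 = 415/12
q_4 = 7 ≤ 9 < 12 = q_5, so the answer is 242/7.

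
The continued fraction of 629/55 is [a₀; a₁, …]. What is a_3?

629 = 11·55 + 24   →  a_0 = 11
55 = 2·24 + 7   →  a_1 = 2
24 = 3·7 + 3   →  a_2 = 3
7 = 2·3 + 1   →  a_3 = 2

2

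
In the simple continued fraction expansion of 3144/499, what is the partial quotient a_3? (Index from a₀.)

16

3144 = 6·499 + 150   →  a_0 = 6
499 = 3·150 + 49   →  a_1 = 3
150 = 3·49 + 3   →  a_2 = 3
49 = 16·3 + 1   →  a_3 = 16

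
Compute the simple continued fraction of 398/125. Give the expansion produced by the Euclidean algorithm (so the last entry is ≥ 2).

398 = 3·125 + 23
125 = 5·23 + 10
23 = 2·10 + 3
10 = 3·3 + 1
3 = 3·1 + 0  (stop)
So 398/125 = [3; 5, 2, 3, 3].

[3; 5, 2, 3, 3]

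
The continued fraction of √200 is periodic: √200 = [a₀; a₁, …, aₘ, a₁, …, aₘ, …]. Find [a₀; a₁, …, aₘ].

a₀ = ⌊√200⌋ = 14.
With m₀=0, d₀=1 and mₖ₊₁ = dₖaₖ − mₖ, dₖ₊₁ = (n − mₖ₊₁²)/dₖ, aₖ₊₁ = ⌊(a₀+mₖ₊₁)/dₖ₊₁⌋:
  k=1: m=14, d=4, a=7
  k=2: m=14, d=1, a=28
d=1 and a=2a₀=28 at k=2, so the next step gives (m, d) = (14, 4) again — its k=1 value — and the period has length 2.

[14; 7, 28]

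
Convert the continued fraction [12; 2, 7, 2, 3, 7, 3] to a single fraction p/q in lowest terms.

Fold from the inside: start with 3/1.
  7 + 1/3 = 22/3
  3 + 3/22 = 69/22
  2 + 22/69 = 160/69
  7 + 69/160 = 1189/160
  2 + 160/1189 = 2538/1189
  12 + 1189/2538 = 31645/2538

31645/2538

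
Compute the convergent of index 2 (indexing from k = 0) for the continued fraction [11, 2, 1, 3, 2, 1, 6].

Using pₖ = aₖpₖ₋₁ + pₖ₋₂, qₖ = aₖqₖ₋₁ + qₖ₋₂ (with p₋₁=1, p₋₂=0, q₋₁=0, q₋₂=1):
  k=0: a=11, p=11, q=1
  k=1: a=2, p=23, q=2
  k=2: a=1, p=34, q=3

34/3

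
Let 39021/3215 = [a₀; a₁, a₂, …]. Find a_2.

39021 = 12·3215 + 441   →  a_0 = 12
3215 = 7·441 + 128   →  a_1 = 7
441 = 3·128 + 57   →  a_2 = 3

3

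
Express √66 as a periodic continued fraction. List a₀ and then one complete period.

[8; 8, 16]

a₀ = ⌊√66⌋ = 8.
With m₀=0, d₀=1 and mₖ₊₁ = dₖaₖ − mₖ, dₖ₊₁ = (n − mₖ₊₁²)/dₖ, aₖ₊₁ = ⌊(a₀+mₖ₊₁)/dₖ₊₁⌋:
  k=1: m=8, d=2, a=8
  k=2: m=8, d=1, a=16
d=1 and a=2a₀=16 at k=2, so the next step gives (m, d) = (8, 2) again — its k=1 value — and the period has length 2.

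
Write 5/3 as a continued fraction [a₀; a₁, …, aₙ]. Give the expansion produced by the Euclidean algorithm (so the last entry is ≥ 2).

5 = 1*3 + 2
3 = 1*2 + 1
2 = 2*1 + 0  (stop)
So 5/3 = [1; 1, 2].

[1; 1, 2]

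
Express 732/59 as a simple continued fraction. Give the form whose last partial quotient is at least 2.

732 = 12×59 + 24
59 = 2×24 + 11
24 = 2×11 + 2
11 = 5×2 + 1
2 = 2×1 + 0  (stop)
So 732/59 = [12; 2, 2, 5, 2].

[12; 2, 2, 5, 2]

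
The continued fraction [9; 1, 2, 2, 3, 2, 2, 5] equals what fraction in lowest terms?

Fold from the inside: start with 5/1.
  2 + 1/5 = 11/5
  2 + 5/11 = 27/11
  3 + 11/27 = 92/27
  2 + 27/92 = 211/92
  2 + 92/211 = 514/211
  1 + 211/514 = 725/514
  9 + 514/725 = 7039/725

7039/725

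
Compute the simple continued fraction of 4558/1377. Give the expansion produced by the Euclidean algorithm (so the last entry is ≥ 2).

[3; 3, 4, 2, 4, 3, 3]

4558 = 3*1377 + 427
1377 = 3*427 + 96
427 = 4*96 + 43
96 = 2*43 + 10
43 = 4*10 + 3
10 = 3*3 + 1
3 = 3*1 + 0  (stop)
So 4558/1377 = [3; 3, 4, 2, 4, 3, 3].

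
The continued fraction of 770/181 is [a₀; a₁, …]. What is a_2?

770 = 4·181 + 46   →  a_0 = 4
181 = 3·46 + 43   →  a_1 = 3
46 = 1·43 + 3   →  a_2 = 1

1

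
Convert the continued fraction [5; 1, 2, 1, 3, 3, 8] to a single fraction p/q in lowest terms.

Fold from the inside: start with 8/1.
  3 + 1/8 = 25/8
  3 + 8/25 = 83/25
  1 + 25/83 = 108/83
  2 + 83/108 = 299/108
  1 + 108/299 = 407/299
  5 + 299/407 = 2334/407

2334/407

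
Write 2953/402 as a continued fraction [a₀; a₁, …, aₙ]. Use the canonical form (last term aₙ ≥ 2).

[7; 2, 1, 8, 3, 1, 3]

2953 = 7·402 + 139
402 = 2·139 + 124
139 = 1·124 + 15
124 = 8·15 + 4
15 = 3·4 + 3
4 = 1·3 + 1
3 = 3·1 + 0  (stop)
So 2953/402 = [7; 2, 1, 8, 3, 1, 3].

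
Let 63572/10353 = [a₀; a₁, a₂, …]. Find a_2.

63572 = 6·10353 + 1454   →  a_0 = 6
10353 = 7·1454 + 175   →  a_1 = 7
1454 = 8·175 + 54   →  a_2 = 8

8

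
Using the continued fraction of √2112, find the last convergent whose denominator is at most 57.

1057/23

√2112 = [45; 1, 21, 1, 90, …] (period length 4).
Convergents:
  p_0/q_0 = 45/1
  p_1/q_1 = 46/1
  p_2/q_2 = 1011/22
  p_3/q_3 = 1057/23
  p_4/q_4 = 96141/2092
q_3 = 23 ≤ 57 < 2092 = q_4, so the answer is 1057/23.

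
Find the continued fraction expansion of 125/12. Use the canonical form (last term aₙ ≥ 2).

[10; 2, 2, 2]

125 = 10·12 + 5
12 = 2·5 + 2
5 = 2·2 + 1
2 = 2·1 + 0  (stop)
So 125/12 = [10; 2, 2, 2].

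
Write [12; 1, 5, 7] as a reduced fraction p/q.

552/43

Using pₖ = aₖpₖ₋₁ + pₖ₋₂ and qₖ = aₖqₖ₋₁ + qₖ₋₂:
  k=0: a=12, p=12, q=1
  k=1: a=1, p=13, q=1
  k=2: a=5, p=77, q=6
  k=3: a=7, p=552, q=43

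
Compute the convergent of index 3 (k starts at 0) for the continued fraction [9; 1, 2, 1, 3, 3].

39/4

Using pₖ = aₖpₖ₋₁ + pₖ₋₂, qₖ = aₖqₖ₋₁ + qₖ₋₂ (with p₋₁=1, p₋₂=0, q₋₁=0, q₋₂=1):
  k=0: a=9, p=9, q=1
  k=1: a=1, p=10, q=1
  k=2: a=2, p=29, q=3
  k=3: a=1, p=39, q=4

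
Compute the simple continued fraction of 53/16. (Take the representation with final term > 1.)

53 = 3·16 + 5
16 = 3·5 + 1
5 = 5·1 + 0  (stop)
So 53/16 = [3; 3, 5].

[3; 3, 5]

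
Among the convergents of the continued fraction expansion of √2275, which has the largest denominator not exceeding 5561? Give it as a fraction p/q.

150627/3158

√2275 = [47; 1, 2, 3, 2, 1, 94, …] (period length 6).
Convergents:
  p_0/q_0 = 47/1
  p_1/q_1 = 48/1
  p_2/q_2 = 143/3
  p_3/q_3 = 477/10
  p_4/q_4 = 1097/23
  p_5/q_5 = 1574/33
  p_6/q_6 = 149053/3125
  p_7/q_7 = 150627/3158
  p_8/q_8 = 450307/9441
q_7 = 3158 ≤ 5561 < 9441 = q_8, so the answer is 150627/3158.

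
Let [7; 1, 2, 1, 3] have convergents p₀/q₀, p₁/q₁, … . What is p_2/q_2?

Using pₖ = aₖpₖ₋₁ + pₖ₋₂, qₖ = aₖqₖ₋₁ + qₖ₋₂ (with p₋₁=1, p₋₂=0, q₋₁=0, q₋₂=1):
  k=0: a=7, p=7, q=1
  k=1: a=1, p=8, q=1
  k=2: a=2, p=23, q=3

23/3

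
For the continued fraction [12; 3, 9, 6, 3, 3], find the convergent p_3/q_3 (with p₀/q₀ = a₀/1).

2107/171

Using pₖ = aₖpₖ₋₁ + pₖ₋₂, qₖ = aₖqₖ₋₁ + qₖ₋₂ (with p₋₁=1, p₋₂=0, q₋₁=0, q₋₂=1):
  k=0: a=12, p=12, q=1
  k=1: a=3, p=37, q=3
  k=2: a=9, p=345, q=28
  k=3: a=6, p=2107, q=171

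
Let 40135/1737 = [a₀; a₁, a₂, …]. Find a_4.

40135 = 23·1737 + 184   →  a_0 = 23
1737 = 9·184 + 81   →  a_1 = 9
184 = 2·81 + 22   →  a_2 = 2
81 = 3·22 + 15   →  a_3 = 3
22 = 1·15 + 7   →  a_4 = 1

1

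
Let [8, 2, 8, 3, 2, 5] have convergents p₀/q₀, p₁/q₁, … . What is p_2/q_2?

Using pₖ = aₖpₖ₋₁ + pₖ₋₂, qₖ = aₖqₖ₋₁ + qₖ₋₂ (with p₋₁=1, p₋₂=0, q₋₁=0, q₋₂=1):
  k=0: a=8, p=8, q=1
  k=1: a=2, p=17, q=2
  k=2: a=8, p=144, q=17

144/17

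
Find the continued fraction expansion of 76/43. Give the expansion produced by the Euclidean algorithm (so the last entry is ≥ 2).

76 = 1·43 + 33
43 = 1·33 + 10
33 = 3·10 + 3
10 = 3·3 + 1
3 = 3·1 + 0  (stop)
So 76/43 = [1; 1, 3, 3, 3].

[1; 1, 3, 3, 3]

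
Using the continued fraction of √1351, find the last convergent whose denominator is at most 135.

4668/127

√1351 = [36; 1, 3, 10, 3, 1, 72, …] (period length 6).
Convergents:
  p_0/q_0 = 36/1
  p_1/q_1 = 37/1
  p_2/q_2 = 147/4
  p_3/q_3 = 1507/41
  p_4/q_4 = 4668/127
  p_5/q_5 = 6175/168
q_4 = 127 ≤ 135 < 168 = q_5, so the answer is 4668/127.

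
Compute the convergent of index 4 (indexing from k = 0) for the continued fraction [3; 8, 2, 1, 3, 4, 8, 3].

287/92

Using pₖ = aₖpₖ₋₁ + pₖ₋₂, qₖ = aₖqₖ₋₁ + qₖ₋₂ (with p₋₁=1, p₋₂=0, q₋₁=0, q₋₂=1):
  k=0: a=3, p=3, q=1
  k=1: a=8, p=25, q=8
  k=2: a=2, p=53, q=17
  k=3: a=1, p=78, q=25
  k=4: a=3, p=287, q=92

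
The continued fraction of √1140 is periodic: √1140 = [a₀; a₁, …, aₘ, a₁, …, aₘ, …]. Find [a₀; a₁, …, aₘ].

[33; 1, 3, 4, 3, 1, 66]

a₀ = ⌊√1140⌋ = 33.
With m₀=0, d₀=1 and mₖ₊₁ = dₖaₖ − mₖ, dₖ₊₁ = (n − mₖ₊₁²)/dₖ, aₖ₊₁ = ⌊(a₀+mₖ₊₁)/dₖ₊₁⌋:
  k=1: m=33, d=51, a=1
  k=2: m=18, d=16, a=3
  k=3: m=30, d=15, a=4
  k=4: m=30, d=16, a=3
  k=5: m=18, d=51, a=1
  k=6: m=33, d=1, a=66
d=1 and a=2a₀=66 at k=6, so the next step gives (m, d) = (33, 51) again — its k=1 value — and the period has length 6.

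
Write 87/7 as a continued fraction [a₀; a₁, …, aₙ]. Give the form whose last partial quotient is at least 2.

[12; 2, 3]

87 = 12×7 + 3
7 = 2×3 + 1
3 = 3×1 + 0  (stop)
So 87/7 = [12; 2, 3].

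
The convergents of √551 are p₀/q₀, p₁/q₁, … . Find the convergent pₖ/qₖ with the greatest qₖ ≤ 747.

8380/357

√551 = [23; 2, 8, 1, 8, 2, 46, …] (period length 6).
Convergents:
  p_0/q_0 = 23/1
  p_1/q_1 = 47/2
  p_2/q_2 = 399/17
  p_3/q_3 = 446/19
  p_4/q_4 = 3967/169
  p_5/q_5 = 8380/357
  p_6/q_6 = 389447/16591
q_5 = 357 ≤ 747 < 16591 = q_6, so the answer is 8380/357.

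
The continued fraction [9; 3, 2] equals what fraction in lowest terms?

65/7

Fold from the inside: start with 2/1.
  3 + 1/2 = 7/2
  9 + 2/7 = 65/7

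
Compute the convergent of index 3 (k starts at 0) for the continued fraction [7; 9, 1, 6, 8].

490/69

Using pₖ = aₖpₖ₋₁ + pₖ₋₂, qₖ = aₖqₖ₋₁ + qₖ₋₂ (with p₋₁=1, p₋₂=0, q₋₁=0, q₋₂=1):
  k=0: a=7, p=7, q=1
  k=1: a=9, p=64, q=9
  k=2: a=1, p=71, q=10
  k=3: a=6, p=490, q=69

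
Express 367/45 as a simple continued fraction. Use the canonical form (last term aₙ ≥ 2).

367 = 8·45 + 7
45 = 6·7 + 3
7 = 2·3 + 1
3 = 3·1 + 0  (stop)
So 367/45 = [8; 6, 2, 3].

[8; 6, 2, 3]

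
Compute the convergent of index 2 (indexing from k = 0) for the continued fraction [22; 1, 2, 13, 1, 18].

68/3

Using pₖ = aₖpₖ₋₁ + pₖ₋₂, qₖ = aₖqₖ₋₁ + qₖ₋₂ (with p₋₁=1, p₋₂=0, q₋₁=0, q₋₂=1):
  k=0: a=22, p=22, q=1
  k=1: a=1, p=23, q=1
  k=2: a=2, p=68, q=3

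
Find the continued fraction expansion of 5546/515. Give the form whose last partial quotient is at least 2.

5546 = 10·515 + 396
515 = 1·396 + 119
396 = 3·119 + 39
119 = 3·39 + 2
39 = 19·2 + 1
2 = 2·1 + 0  (stop)
So 5546/515 = [10; 1, 3, 3, 19, 2].

[10; 1, 3, 3, 19, 2]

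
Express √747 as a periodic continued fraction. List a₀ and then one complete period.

a₀ = ⌊√747⌋ = 27.
With m₀=0, d₀=1 and mₖ₊₁ = dₖaₖ − mₖ, dₖ₊₁ = (n − mₖ₊₁²)/dₖ, aₖ₊₁ = ⌊(a₀+mₖ₊₁)/dₖ₊₁⌋:
  k=1: m=27, d=18, a=3
  k=2: m=27, d=1, a=54
d=1 and a=2a₀=54 at k=2, so the next step gives (m, d) = (27, 18) again — its k=1 value — and the period has length 2.

[27; 3, 54]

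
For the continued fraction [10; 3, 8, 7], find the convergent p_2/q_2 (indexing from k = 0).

Using pₖ = aₖpₖ₋₁ + pₖ₋₂, qₖ = aₖqₖ₋₁ + qₖ₋₂ (with p₋₁=1, p₋₂=0, q₋₁=0, q₋₂=1):
  k=0: a=10, p=10, q=1
  k=1: a=3, p=31, q=3
  k=2: a=8, p=258, q=25

258/25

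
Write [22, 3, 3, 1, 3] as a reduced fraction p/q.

Fold from the inside: start with 3/1.
  1 + 1/3 = 4/3
  3 + 3/4 = 15/4
  3 + 4/15 = 49/15
  22 + 15/49 = 1093/49

1093/49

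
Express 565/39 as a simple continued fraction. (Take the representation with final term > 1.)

565 = 14×39 + 19
39 = 2×19 + 1
19 = 19×1 + 0  (stop)
So 565/39 = [14; 2, 19].

[14; 2, 19]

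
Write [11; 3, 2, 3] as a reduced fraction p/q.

271/24

Using pₖ = aₖpₖ₋₁ + pₖ₋₂ and qₖ = aₖqₖ₋₁ + qₖ₋₂:
  k=0: a=11, p=11, q=1
  k=1: a=3, p=34, q=3
  k=2: a=2, p=79, q=7
  k=3: a=3, p=271, q=24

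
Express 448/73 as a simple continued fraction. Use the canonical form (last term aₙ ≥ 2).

[6; 7, 3, 3]

448 = 6·73 + 10
73 = 7·10 + 3
10 = 3·3 + 1
3 = 3·1 + 0  (stop)
So 448/73 = [6; 7, 3, 3].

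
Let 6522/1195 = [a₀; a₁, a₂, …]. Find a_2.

6522 = 5·1195 + 547   →  a_0 = 5
1195 = 2·547 + 101   →  a_1 = 2
547 = 5·101 + 42   →  a_2 = 5

5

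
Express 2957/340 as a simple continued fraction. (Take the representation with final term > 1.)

[8; 1, 2, 3, 3, 10]

2957 = 8×340 + 237
340 = 1×237 + 103
237 = 2×103 + 31
103 = 3×31 + 10
31 = 3×10 + 1
10 = 10×1 + 0  (stop)
So 2957/340 = [8; 1, 2, 3, 3, 10].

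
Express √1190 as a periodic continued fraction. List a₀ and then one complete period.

[34; 2, 68]

a₀ = ⌊√1190⌋ = 34.
With m₀=0, d₀=1 and mₖ₊₁ = dₖaₖ − mₖ, dₖ₊₁ = (n − mₖ₊₁²)/dₖ, aₖ₊₁ = ⌊(a₀+mₖ₊₁)/dₖ₊₁⌋:
  k=1: m=34, d=34, a=2
  k=2: m=34, d=1, a=68
d=1 and a=2a₀=68 at k=2, so the next step gives (m, d) = (34, 34) again — its k=1 value — and the period has length 2.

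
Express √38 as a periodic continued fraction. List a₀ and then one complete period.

a₀ = ⌊√38⌋ = 6.
With m₀=0, d₀=1 and mₖ₊₁ = dₖaₖ − mₖ, dₖ₊₁ = (n − mₖ₊₁²)/dₖ, aₖ₊₁ = ⌊(a₀+mₖ₊₁)/dₖ₊₁⌋:
  k=1: m=6, d=2, a=6
  k=2: m=6, d=1, a=12
d=1 and a=2a₀=12 at k=2, so the next step gives (m, d) = (6, 2) again — its k=1 value — and the period has length 2.

[6; 6, 12]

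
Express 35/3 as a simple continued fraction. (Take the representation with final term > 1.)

35 = 11*3 + 2
3 = 1*2 + 1
2 = 2*1 + 0  (stop)
So 35/3 = [11; 1, 2].

[11; 1, 2]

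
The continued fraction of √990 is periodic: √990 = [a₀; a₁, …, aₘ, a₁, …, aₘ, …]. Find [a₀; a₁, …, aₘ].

[31; 2, 6, 2, 62]

a₀ = ⌊√990⌋ = 31.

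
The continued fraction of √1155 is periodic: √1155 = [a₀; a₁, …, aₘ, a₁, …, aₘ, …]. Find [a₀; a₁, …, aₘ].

[33; 1, 66]

a₀ = ⌊√1155⌋ = 33.
With m₀=0, d₀=1 and mₖ₊₁ = dₖaₖ − mₖ, dₖ₊₁ = (n − mₖ₊₁²)/dₖ, aₖ₊₁ = ⌊(a₀+mₖ₊₁)/dₖ₊₁⌋:
  k=1: m=33, d=66, a=1
  k=2: m=33, d=1, a=66
d=1 and a=2a₀=66 at k=2, so the next step gives (m, d) = (33, 66) again — its k=1 value — and the period has length 2.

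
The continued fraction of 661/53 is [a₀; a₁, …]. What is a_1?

2

661 = 12·53 + 25   →  a_0 = 12
53 = 2·25 + 3   →  a_1 = 2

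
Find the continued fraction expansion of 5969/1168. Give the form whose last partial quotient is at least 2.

5969 = 5*1168 + 129
1168 = 9*129 + 7
129 = 18*7 + 3
7 = 2*3 + 1
3 = 3*1 + 0  (stop)
So 5969/1168 = [5; 9, 18, 2, 3].

[5; 9, 18, 2, 3]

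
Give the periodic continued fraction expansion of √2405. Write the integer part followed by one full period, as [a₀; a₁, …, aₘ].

[49; 24, 1, 1, 24, 98]

a₀ = ⌊√2405⌋ = 49.
With m₀=0, d₀=1 and mₖ₊₁ = dₖaₖ − mₖ, dₖ₊₁ = (n − mₖ₊₁²)/dₖ, aₖ₊₁ = ⌊(a₀+mₖ₊₁)/dₖ₊₁⌋:
  k=1: m=49, d=4, a=24
  k=2: m=47, d=49, a=1
  k=3: m=2, d=49, a=1
  k=4: m=47, d=4, a=24
  k=5: m=49, d=1, a=98
d=1 and a=2a₀=98 at k=5, so the next step gives (m, d) = (49, 4) again — its k=1 value — and the period has length 5.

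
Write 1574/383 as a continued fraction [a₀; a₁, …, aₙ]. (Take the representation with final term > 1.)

1574 = 4×383 + 42
383 = 9×42 + 5
42 = 8×5 + 2
5 = 2×2 + 1
2 = 2×1 + 0  (stop)
So 1574/383 = [4; 9, 8, 2, 2].

[4; 9, 8, 2, 2]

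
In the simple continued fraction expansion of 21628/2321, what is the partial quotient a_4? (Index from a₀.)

2

21628 = 9·2321 + 739   →  a_0 = 9
2321 = 3·739 + 104   →  a_1 = 3
739 = 7·104 + 11   →  a_2 = 7
104 = 9·11 + 5   →  a_3 = 9
11 = 2·5 + 1   →  a_4 = 2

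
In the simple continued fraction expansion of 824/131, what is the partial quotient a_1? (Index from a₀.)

824 = 6·131 + 38   →  a_0 = 6
131 = 3·38 + 17   →  a_1 = 3

3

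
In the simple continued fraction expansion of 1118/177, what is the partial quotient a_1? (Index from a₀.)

1118 = 6·177 + 56   →  a_0 = 6
177 = 3·56 + 9   →  a_1 = 3

3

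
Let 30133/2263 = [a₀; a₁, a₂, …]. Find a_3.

1

30133 = 13·2263 + 714   →  a_0 = 13
2263 = 3·714 + 121   →  a_1 = 3
714 = 5·121 + 109   →  a_2 = 5
121 = 1·109 + 12   →  a_3 = 1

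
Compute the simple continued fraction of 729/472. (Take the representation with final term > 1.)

[1; 1, 1, 5, 8, 2, 2]

729 = 1*472 + 257
472 = 1*257 + 215
257 = 1*215 + 42
215 = 5*42 + 5
42 = 8*5 + 2
5 = 2*2 + 1
2 = 2*1 + 0  (stop)
So 729/472 = [1; 1, 1, 5, 8, 2, 2].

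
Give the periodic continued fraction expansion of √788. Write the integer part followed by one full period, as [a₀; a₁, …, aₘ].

[28; 14, 56]

a₀ = ⌊√788⌋ = 28.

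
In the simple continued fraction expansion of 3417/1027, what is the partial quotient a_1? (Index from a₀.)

3

3417 = 3·1027 + 336   →  a_0 = 3
1027 = 3·336 + 19   →  a_1 = 3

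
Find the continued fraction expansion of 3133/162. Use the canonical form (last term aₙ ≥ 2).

[19; 2, 1, 17, 3]

3133 = 19·162 + 55
162 = 2·55 + 52
55 = 1·52 + 3
52 = 17·3 + 1
3 = 3·1 + 0  (stop)
So 3133/162 = [19; 2, 1, 17, 3].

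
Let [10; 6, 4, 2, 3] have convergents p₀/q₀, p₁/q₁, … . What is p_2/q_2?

Using pₖ = aₖpₖ₋₁ + pₖ₋₂, qₖ = aₖqₖ₋₁ + qₖ₋₂ (with p₋₁=1, p₋₂=0, q₋₁=0, q₋₂=1):
  k=0: a=10, p=10, q=1
  k=1: a=6, p=61, q=6
  k=2: a=4, p=254, q=25

254/25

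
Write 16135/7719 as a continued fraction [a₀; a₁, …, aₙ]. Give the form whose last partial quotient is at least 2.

[2; 11, 13, 2, 2, 10]

16135 = 2×7719 + 697
7719 = 11×697 + 52
697 = 13×52 + 21
52 = 2×21 + 10
21 = 2×10 + 1
10 = 10×1 + 0  (stop)
So 16135/7719 = [2; 11, 13, 2, 2, 10].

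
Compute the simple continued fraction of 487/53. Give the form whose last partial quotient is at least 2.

[9; 5, 3, 3]

487 = 9×53 + 10
53 = 5×10 + 3
10 = 3×3 + 1
3 = 3×1 + 0  (stop)
So 487/53 = [9; 5, 3, 3].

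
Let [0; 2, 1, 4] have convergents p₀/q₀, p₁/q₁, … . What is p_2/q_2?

1/3

Using pₖ = aₖpₖ₋₁ + pₖ₋₂, qₖ = aₖqₖ₋₁ + qₖ₋₂ (with p₋₁=1, p₋₂=0, q₋₁=0, q₋₂=1):
  k=0: a=0, p=0, q=1
  k=1: a=2, p=1, q=2
  k=2: a=1, p=1, q=3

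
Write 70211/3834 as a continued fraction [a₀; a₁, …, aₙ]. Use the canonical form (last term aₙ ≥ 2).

70211 = 18×3834 + 1199
3834 = 3×1199 + 237
1199 = 5×237 + 14
237 = 16×14 + 13
14 = 1×13 + 1
13 = 13×1 + 0  (stop)
So 70211/3834 = [18; 3, 5, 16, 1, 13].

[18; 3, 5, 16, 1, 13]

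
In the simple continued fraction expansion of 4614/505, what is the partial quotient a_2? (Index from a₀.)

3

4614 = 9·505 + 69   →  a_0 = 9
505 = 7·69 + 22   →  a_1 = 7
69 = 3·22 + 3   →  a_2 = 3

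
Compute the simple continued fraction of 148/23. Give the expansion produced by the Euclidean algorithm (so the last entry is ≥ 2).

148 = 6·23 + 10
23 = 2·10 + 3
10 = 3·3 + 1
3 = 3·1 + 0  (stop)
So 148/23 = [6; 2, 3, 3].

[6; 2, 3, 3]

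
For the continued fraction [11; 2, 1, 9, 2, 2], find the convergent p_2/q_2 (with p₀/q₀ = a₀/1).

34/3

Using pₖ = aₖpₖ₋₁ + pₖ₋₂, qₖ = aₖqₖ₋₁ + qₖ₋₂ (with p₋₁=1, p₋₂=0, q₋₁=0, q₋₂=1):
  k=0: a=11, p=11, q=1
  k=1: a=2, p=23, q=2
  k=2: a=1, p=34, q=3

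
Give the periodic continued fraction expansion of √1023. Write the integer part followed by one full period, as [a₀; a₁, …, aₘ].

[31; 1, 62]

a₀ = ⌊√1023⌋ = 31.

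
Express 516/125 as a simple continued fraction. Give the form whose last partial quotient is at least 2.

[4; 7, 1, 4, 3]

516 = 4×125 + 16
125 = 7×16 + 13
16 = 1×13 + 3
13 = 4×3 + 1
3 = 3×1 + 0  (stop)
So 516/125 = [4; 7, 1, 4, 3].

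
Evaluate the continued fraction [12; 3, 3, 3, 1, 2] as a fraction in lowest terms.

Fold from the inside: start with 2/1.
  1 + 1/2 = 3/2
  3 + 2/3 = 11/3
  3 + 3/11 = 36/11
  3 + 11/36 = 119/36
  12 + 36/119 = 1464/119

1464/119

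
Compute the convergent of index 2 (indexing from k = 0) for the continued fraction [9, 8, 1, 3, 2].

82/9

Using pₖ = aₖpₖ₋₁ + pₖ₋₂, qₖ = aₖqₖ₋₁ + qₖ₋₂ (with p₋₁=1, p₋₂=0, q₋₁=0, q₋₂=1):
  k=0: a=9, p=9, q=1
  k=1: a=8, p=73, q=8
  k=2: a=1, p=82, q=9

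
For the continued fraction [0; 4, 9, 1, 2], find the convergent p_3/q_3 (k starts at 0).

Using pₖ = aₖpₖ₋₁ + pₖ₋₂, qₖ = aₖqₖ₋₁ + qₖ₋₂ (with p₋₁=1, p₋₂=0, q₋₁=0, q₋₂=1):
  k=0: a=0, p=0, q=1
  k=1: a=4, p=1, q=4
  k=2: a=9, p=9, q=37
  k=3: a=1, p=10, q=41

10/41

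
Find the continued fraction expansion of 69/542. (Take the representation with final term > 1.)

[0; 7, 1, 5, 1, 9]

69 = 0*542 + 69
542 = 7*69 + 59
69 = 1*59 + 10
59 = 5*10 + 9
10 = 1*9 + 1
9 = 9*1 + 0  (stop)
So 69/542 = [0; 7, 1, 5, 1, 9].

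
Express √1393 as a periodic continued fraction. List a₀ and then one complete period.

a₀ = ⌊√1393⌋ = 37.
With m₀=0, d₀=1 and mₖ₊₁ = dₖaₖ − mₖ, dₖ₊₁ = (n − mₖ₊₁²)/dₖ, aₖ₊₁ = ⌊(a₀+mₖ₊₁)/dₖ₊₁⌋:
  k=1: m=37, d=24, a=3
  k=2: m=35, d=7, a=10
  k=3: m=35, d=24, a=3
  k=4: m=37, d=1, a=74
d=1 and a=2a₀=74 at k=4, so the next step gives (m, d) = (37, 24) again — its k=1 value — and the period has length 4.

[37; 3, 10, 3, 74]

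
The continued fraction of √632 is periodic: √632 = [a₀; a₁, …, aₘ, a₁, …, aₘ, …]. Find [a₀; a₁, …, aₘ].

a₀ = ⌊√632⌋ = 25.
With m₀=0, d₀=1 and mₖ₊₁ = dₖaₖ − mₖ, dₖ₊₁ = (n − mₖ₊₁²)/dₖ, aₖ₊₁ = ⌊(a₀+mₖ₊₁)/dₖ₊₁⌋:
  k=1: m=25, d=7, a=7
  k=2: m=24, d=8, a=6
  k=3: m=24, d=7, a=7
  k=4: m=25, d=1, a=50
d=1 and a=2a₀=50 at k=4, so the next step gives (m, d) = (25, 7) again — its k=1 value — and the period has length 4.

[25; 7, 6, 7, 50]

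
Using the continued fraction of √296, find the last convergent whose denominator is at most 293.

√296 = [17; 4, 1, 7, 1, 4, 34, …] (period length 6).
Convergents:
  p_0/q_0 = 17/1
  p_1/q_1 = 69/4
  p_2/q_2 = 86/5
  p_3/q_3 = 671/39
  p_4/q_4 = 757/44
  p_5/q_5 = 3699/215
  p_6/q_6 = 126523/7354
q_5 = 215 ≤ 293 < 7354 = q_6, so the answer is 3699/215.

3699/215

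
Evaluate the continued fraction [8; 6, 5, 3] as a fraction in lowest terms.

808/99

Fold from the inside: start with 3/1.
  5 + 1/3 = 16/3
  6 + 3/16 = 99/16
  8 + 16/99 = 808/99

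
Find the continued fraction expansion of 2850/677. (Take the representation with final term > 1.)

[4; 4, 1, 3, 3, 3, 3]

2850 = 4·677 + 142
677 = 4·142 + 109
142 = 1·109 + 33
109 = 3·33 + 10
33 = 3·10 + 3
10 = 3·3 + 1
3 = 3·1 + 0  (stop)
So 2850/677 = [4; 4, 1, 3, 3, 3, 3].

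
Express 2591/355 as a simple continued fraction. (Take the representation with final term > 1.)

2591 = 7*355 + 106
355 = 3*106 + 37
106 = 2*37 + 32
37 = 1*32 + 5
32 = 6*5 + 2
5 = 2*2 + 1
2 = 2*1 + 0  (stop)
So 2591/355 = [7; 3, 2, 1, 6, 2, 2].

[7; 3, 2, 1, 6, 2, 2]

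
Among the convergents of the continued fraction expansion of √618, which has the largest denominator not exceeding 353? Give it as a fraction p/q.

8676/349

√618 = [24; 1, 6, 8, 6, 1, 48, …] (period length 6).
Convergents:
  p_0/q_0 = 24/1
  p_1/q_1 = 25/1
  p_2/q_2 = 174/7
  p_3/q_3 = 1417/57
  p_4/q_4 = 8676/349
  p_5/q_5 = 10093/406
q_4 = 349 ≤ 353 < 406 = q_5, so the answer is 8676/349.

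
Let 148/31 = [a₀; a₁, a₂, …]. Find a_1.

1

148 = 4·31 + 24   →  a_0 = 4
31 = 1·24 + 7   →  a_1 = 1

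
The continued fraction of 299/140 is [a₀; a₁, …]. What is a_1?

299 = 2·140 + 19   →  a_0 = 2
140 = 7·19 + 7   →  a_1 = 7

7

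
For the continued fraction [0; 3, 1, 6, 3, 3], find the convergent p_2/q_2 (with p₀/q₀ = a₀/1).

1/4

Using pₖ = aₖpₖ₋₁ + pₖ₋₂, qₖ = aₖqₖ₋₁ + qₖ₋₂ (with p₋₁=1, p₋₂=0, q₋₁=0, q₋₂=1):
  k=0: a=0, p=0, q=1
  k=1: a=3, p=1, q=3
  k=2: a=1, p=1, q=4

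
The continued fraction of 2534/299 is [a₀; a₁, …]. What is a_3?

2534 = 8·299 + 142   →  a_0 = 8
299 = 2·142 + 15   →  a_1 = 2
142 = 9·15 + 7   →  a_2 = 9
15 = 2·7 + 1   →  a_3 = 2

2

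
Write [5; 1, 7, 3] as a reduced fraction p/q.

147/25

Using pₖ = aₖpₖ₋₁ + pₖ₋₂ and qₖ = aₖqₖ₋₁ + qₖ₋₂:
  k=0: a=5, p=5, q=1
  k=1: a=1, p=6, q=1
  k=2: a=7, p=47, q=8
  k=3: a=3, p=147, q=25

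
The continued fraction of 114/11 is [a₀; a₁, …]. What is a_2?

114 = 10·11 + 4   →  a_0 = 10
11 = 2·4 + 3   →  a_1 = 2
4 = 1·3 + 1   →  a_2 = 1

1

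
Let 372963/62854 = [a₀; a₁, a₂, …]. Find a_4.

2

372963 = 5·62854 + 58693   →  a_0 = 5
62854 = 1·58693 + 4161   →  a_1 = 1
58693 = 14·4161 + 439   →  a_2 = 14
4161 = 9·439 + 210   →  a_3 = 9
439 = 2·210 + 19   →  a_4 = 2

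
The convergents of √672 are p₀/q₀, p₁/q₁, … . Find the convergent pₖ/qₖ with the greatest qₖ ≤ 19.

337/13

√672 = [25; 1, 11, 1, 50, …] (period length 4).
Convergents:
  p_0/q_0 = 25/1
  p_1/q_1 = 26/1
  p_2/q_2 = 311/12
  p_3/q_3 = 337/13
  p_4/q_4 = 17161/662
q_3 = 13 ≤ 19 < 662 = q_4, so the answer is 337/13.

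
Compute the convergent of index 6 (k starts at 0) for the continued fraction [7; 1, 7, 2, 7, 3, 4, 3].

Using pₖ = aₖpₖ₋₁ + pₖ₋₂, qₖ = aₖqₖ₋₁ + qₖ₋₂ (with p₋₁=1, p₋₂=0, q₋₁=0, q₋₂=1):
  k=0: a=7, p=7, q=1
  k=1: a=1, p=8, q=1
  k=2: a=7, p=63, q=8
  k=3: a=2, p=134, q=17
  k=4: a=7, p=1001, q=127
  k=5: a=3, p=3137, q=398
  k=6: a=4, p=13549, q=1719

13549/1719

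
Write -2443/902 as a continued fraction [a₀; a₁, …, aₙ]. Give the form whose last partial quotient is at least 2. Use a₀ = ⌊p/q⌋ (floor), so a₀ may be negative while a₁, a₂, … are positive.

-2443 = -3*902 + 263
902 = 3*263 + 113
263 = 2*113 + 37
113 = 3*37 + 2
37 = 18*2 + 1
2 = 2*1 + 0  (stop)
So -2443/902 = [-3; 3, 2, 3, 18, 2].

[-3; 3, 2, 3, 18, 2]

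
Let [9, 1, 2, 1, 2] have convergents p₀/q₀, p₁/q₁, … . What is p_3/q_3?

39/4

Using pₖ = aₖpₖ₋₁ + pₖ₋₂, qₖ = aₖqₖ₋₁ + qₖ₋₂ (with p₋₁=1, p₋₂=0, q₋₁=0, q₋₂=1):
  k=0: a=9, p=9, q=1
  k=1: a=1, p=10, q=1
  k=2: a=2, p=29, q=3
  k=3: a=1, p=39, q=4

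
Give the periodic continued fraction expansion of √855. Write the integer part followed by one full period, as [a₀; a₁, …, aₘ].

[29; 4, 6, 4, 58]

a₀ = ⌊√855⌋ = 29.
With m₀=0, d₀=1 and mₖ₊₁ = dₖaₖ − mₖ, dₖ₊₁ = (n − mₖ₊₁²)/dₖ, aₖ₊₁ = ⌊(a₀+mₖ₊₁)/dₖ₊₁⌋:
  k=1: m=29, d=14, a=4
  k=2: m=27, d=9, a=6
  k=3: m=27, d=14, a=4
  k=4: m=29, d=1, a=58
d=1 and a=2a₀=58 at k=4, so the next step gives (m, d) = (29, 14) again — its k=1 value — and the period has length 4.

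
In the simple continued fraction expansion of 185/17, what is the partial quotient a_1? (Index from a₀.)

185 = 10·17 + 15   →  a_0 = 10
17 = 1·15 + 2   →  a_1 = 1

1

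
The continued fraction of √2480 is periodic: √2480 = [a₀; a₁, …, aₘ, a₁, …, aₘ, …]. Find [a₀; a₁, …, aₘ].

[49; 1, 3, 1, 98]

a₀ = ⌊√2480⌋ = 49.
With m₀=0, d₀=1 and mₖ₊₁ = dₖaₖ − mₖ, dₖ₊₁ = (n − mₖ₊₁²)/dₖ, aₖ₊₁ = ⌊(a₀+mₖ₊₁)/dₖ₊₁⌋:
  k=1: m=49, d=79, a=1
  k=2: m=30, d=20, a=3
  k=3: m=30, d=79, a=1
  k=4: m=49, d=1, a=98
d=1 and a=2a₀=98 at k=4, so the next step gives (m, d) = (49, 79) again — its k=1 value — and the period has length 4.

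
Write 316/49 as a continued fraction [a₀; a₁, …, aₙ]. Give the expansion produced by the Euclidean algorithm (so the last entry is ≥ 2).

316 = 6·49 + 22
49 = 2·22 + 5
22 = 4·5 + 2
5 = 2·2 + 1
2 = 2·1 + 0  (stop)
So 316/49 = [6; 2, 4, 2, 2].

[6; 2, 4, 2, 2]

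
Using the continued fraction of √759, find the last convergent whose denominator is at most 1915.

√759 = [27; 1, 1, 4, 1, 1, 54, …] (period length 6).
Convergents:
  p_0/q_0 = 27/1
  p_1/q_1 = 28/1
  p_2/q_2 = 55/2
  p_3/q_3 = 248/9
  p_4/q_4 = 303/11
  p_5/q_5 = 551/20
  p_6/q_6 = 30057/1091
  p_7/q_7 = 30608/1111
  p_8/q_8 = 60665/2202
q_7 = 1111 ≤ 1915 < 2202 = q_8, so the answer is 30608/1111.

30608/1111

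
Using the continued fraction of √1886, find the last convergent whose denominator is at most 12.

304/7

√1886 = [43; 2, 2, 1, 42, 1, 2, 2, 86, …] (period length 8).
Convergents:
  p_0/q_0 = 43/1
  p_1/q_1 = 87/2
  p_2/q_2 = 217/5
  p_3/q_3 = 304/7
  p_4/q_4 = 12985/299
q_3 = 7 ≤ 12 < 299 = q_4, so the answer is 304/7.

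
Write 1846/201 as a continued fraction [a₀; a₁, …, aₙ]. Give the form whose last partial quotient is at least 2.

1846 = 9*201 + 37
201 = 5*37 + 16
37 = 2*16 + 5
16 = 3*5 + 1
5 = 5*1 + 0  (stop)
So 1846/201 = [9; 5, 2, 3, 5].

[9; 5, 2, 3, 5]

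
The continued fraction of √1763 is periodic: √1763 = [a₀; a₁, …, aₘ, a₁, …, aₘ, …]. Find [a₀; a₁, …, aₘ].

[41; 1, 82]

a₀ = ⌊√1763⌋ = 41.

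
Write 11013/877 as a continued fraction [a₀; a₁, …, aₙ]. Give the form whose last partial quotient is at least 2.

11013 = 12×877 + 489
877 = 1×489 + 388
489 = 1×388 + 101
388 = 3×101 + 85
101 = 1×85 + 16
85 = 5×16 + 5
16 = 3×5 + 1
5 = 5×1 + 0  (stop)
So 11013/877 = [12; 1, 1, 3, 1, 5, 3, 5].

[12; 1, 1, 3, 1, 5, 3, 5]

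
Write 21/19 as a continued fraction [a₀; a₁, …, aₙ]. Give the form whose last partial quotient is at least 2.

21 = 1*19 + 2
19 = 9*2 + 1
2 = 2*1 + 0  (stop)
So 21/19 = [1; 9, 2].

[1; 9, 2]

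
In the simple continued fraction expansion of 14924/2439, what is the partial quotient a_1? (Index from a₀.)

8

14924 = 6·2439 + 290   →  a_0 = 6
2439 = 8·290 + 119   →  a_1 = 8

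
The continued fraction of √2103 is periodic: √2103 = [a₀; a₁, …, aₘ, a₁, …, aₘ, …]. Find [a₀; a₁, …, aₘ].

a₀ = ⌊√2103⌋ = 45.
With m₀=0, d₀=1 and mₖ₊₁ = dₖaₖ − mₖ, dₖ₊₁ = (n − mₖ₊₁²)/dₖ, aₖ₊₁ = ⌊(a₀+mₖ₊₁)/dₖ₊₁⌋:
  k=1: m=45, d=78, a=1
  k=2: m=33, d=13, a=6
  k=3: m=45, d=6, a=15
  k=4: m=45, d=13, a=6
  k=5: m=33, d=78, a=1
  k=6: m=45, d=1, a=90
d=1 and a=2a₀=90 at k=6, so the next step gives (m, d) = (45, 78) again — its k=1 value — and the period has length 6.

[45; 1, 6, 15, 6, 1, 90]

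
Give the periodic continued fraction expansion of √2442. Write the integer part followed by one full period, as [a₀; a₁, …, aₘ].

a₀ = ⌊√2442⌋ = 49.
With m₀=0, d₀=1 and mₖ₊₁ = dₖaₖ − mₖ, dₖ₊₁ = (n − mₖ₊₁²)/dₖ, aₖ₊₁ = ⌊(a₀+mₖ₊₁)/dₖ₊₁⌋:
  k=1: m=49, d=41, a=2
  k=2: m=33, d=33, a=2
  k=3: m=33, d=41, a=2
  k=4: m=49, d=1, a=98
d=1 and a=2a₀=98 at k=4, so the next step gives (m, d) = (49, 41) again — its k=1 value — and the period has length 4.

[49; 2, 2, 2, 98]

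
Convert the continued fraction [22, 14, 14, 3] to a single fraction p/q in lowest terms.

13353/605

Fold from the inside: start with 3/1.
  14 + 1/3 = 43/3
  14 + 3/43 = 605/43
  22 + 43/605 = 13353/605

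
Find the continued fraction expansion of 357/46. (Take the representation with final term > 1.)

[7; 1, 3, 5, 2]

357 = 7*46 + 35
46 = 1*35 + 11
35 = 3*11 + 2
11 = 5*2 + 1
2 = 2*1 + 0  (stop)
So 357/46 = [7; 1, 3, 5, 2].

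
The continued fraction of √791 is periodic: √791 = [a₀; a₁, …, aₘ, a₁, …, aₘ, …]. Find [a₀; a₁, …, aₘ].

[28; 8, 56]

a₀ = ⌊√791⌋ = 28.
With m₀=0, d₀=1 and mₖ₊₁ = dₖaₖ − mₖ, dₖ₊₁ = (n − mₖ₊₁²)/dₖ, aₖ₊₁ = ⌊(a₀+mₖ₊₁)/dₖ₊₁⌋:
  k=1: m=28, d=7, a=8
  k=2: m=28, d=1, a=56
d=1 and a=2a₀=56 at k=2, so the next step gives (m, d) = (28, 7) again — its k=1 value — and the period has length 2.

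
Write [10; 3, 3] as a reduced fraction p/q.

Fold from the inside: start with 3/1.
  3 + 1/3 = 10/3
  10 + 3/10 = 103/10

103/10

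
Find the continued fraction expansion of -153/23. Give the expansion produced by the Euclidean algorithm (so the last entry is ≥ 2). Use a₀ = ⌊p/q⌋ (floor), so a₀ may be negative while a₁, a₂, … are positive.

-153 = -7×23 + 8
23 = 2×8 + 7
8 = 1×7 + 1
7 = 7×1 + 0  (stop)
So -153/23 = [-7; 2, 1, 7].

[-7; 2, 1, 7]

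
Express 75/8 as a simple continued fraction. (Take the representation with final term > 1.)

[9; 2, 1, 2]

75 = 9*8 + 3
8 = 2*3 + 2
3 = 1*2 + 1
2 = 2*1 + 0  (stop)
So 75/8 = [9; 2, 1, 2].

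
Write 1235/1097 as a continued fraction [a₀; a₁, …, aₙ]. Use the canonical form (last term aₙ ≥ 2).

[1; 7, 1, 18, 1, 2, 2]

1235 = 1*1097 + 138
1097 = 7*138 + 131
138 = 1*131 + 7
131 = 18*7 + 5
7 = 1*5 + 2
5 = 2*2 + 1
2 = 2*1 + 0  (stop)
So 1235/1097 = [1; 7, 1, 18, 1, 2, 2].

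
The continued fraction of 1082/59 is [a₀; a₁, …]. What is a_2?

1

1082 = 18·59 + 20   →  a_0 = 18
59 = 2·20 + 19   →  a_1 = 2
20 = 1·19 + 1   →  a_2 = 1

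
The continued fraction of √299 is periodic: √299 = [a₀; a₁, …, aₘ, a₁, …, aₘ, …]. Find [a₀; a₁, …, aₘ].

[17; 3, 2, 3, 34]

a₀ = ⌊√299⌋ = 17.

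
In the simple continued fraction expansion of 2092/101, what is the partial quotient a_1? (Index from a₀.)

2092 = 20·101 + 72   →  a_0 = 20
101 = 1·72 + 29   →  a_1 = 1

1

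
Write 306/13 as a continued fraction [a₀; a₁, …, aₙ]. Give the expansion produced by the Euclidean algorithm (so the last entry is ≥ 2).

[23; 1, 1, 6]

306 = 23*13 + 7
13 = 1*7 + 6
7 = 1*6 + 1
6 = 6*1 + 0  (stop)
So 306/13 = [23; 1, 1, 6].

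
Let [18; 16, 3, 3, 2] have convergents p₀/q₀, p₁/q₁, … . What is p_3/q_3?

2944/163

Using pₖ = aₖpₖ₋₁ + pₖ₋₂, qₖ = aₖqₖ₋₁ + qₖ₋₂ (with p₋₁=1, p₋₂=0, q₋₁=0, q₋₂=1):
  k=0: a=18, p=18, q=1
  k=1: a=16, p=289, q=16
  k=2: a=3, p=885, q=49
  k=3: a=3, p=2944, q=163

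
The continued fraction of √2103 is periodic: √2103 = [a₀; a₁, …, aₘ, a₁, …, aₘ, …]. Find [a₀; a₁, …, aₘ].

[45; 1, 6, 15, 6, 1, 90]

a₀ = ⌊√2103⌋ = 45.
With m₀=0, d₀=1 and mₖ₊₁ = dₖaₖ − mₖ, dₖ₊₁ = (n − mₖ₊₁²)/dₖ, aₖ₊₁ = ⌊(a₀+mₖ₊₁)/dₖ₊₁⌋:
  k=1: m=45, d=78, a=1
  k=2: m=33, d=13, a=6
  k=3: m=45, d=6, a=15
  k=4: m=45, d=13, a=6
  k=5: m=33, d=78, a=1
  k=6: m=45, d=1, a=90
d=1 and a=2a₀=90 at k=6, so the next step gives (m, d) = (45, 78) again — its k=1 value — and the period has length 6.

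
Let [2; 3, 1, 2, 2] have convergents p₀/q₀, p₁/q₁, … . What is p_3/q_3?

Using pₖ = aₖpₖ₋₁ + pₖ₋₂, qₖ = aₖqₖ₋₁ + qₖ₋₂ (with p₋₁=1, p₋₂=0, q₋₁=0, q₋₂=1):
  k=0: a=2, p=2, q=1
  k=1: a=3, p=7, q=3
  k=2: a=1, p=9, q=4
  k=3: a=2, p=25, q=11

25/11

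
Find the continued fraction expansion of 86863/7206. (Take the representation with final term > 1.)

[12; 18, 2, 3, 18, 3]

86863 = 12*7206 + 391
7206 = 18*391 + 168
391 = 2*168 + 55
168 = 3*55 + 3
55 = 18*3 + 1
3 = 3*1 + 0  (stop)
So 86863/7206 = [12; 18, 2, 3, 18, 3].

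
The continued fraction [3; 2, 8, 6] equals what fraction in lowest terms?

361/104

Fold from the inside: start with 6/1.
  8 + 1/6 = 49/6
  2 + 6/49 = 104/49
  3 + 49/104 = 361/104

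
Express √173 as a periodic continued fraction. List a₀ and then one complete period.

a₀ = ⌊√173⌋ = 13.
With m₀=0, d₀=1 and mₖ₊₁ = dₖaₖ − mₖ, dₖ₊₁ = (n − mₖ₊₁²)/dₖ, aₖ₊₁ = ⌊(a₀+mₖ₊₁)/dₖ₊₁⌋:
  k=1: m=13, d=4, a=6
  k=2: m=11, d=13, a=1
  k=3: m=2, d=13, a=1
  k=4: m=11, d=4, a=6
  k=5: m=13, d=1, a=26
d=1 and a=2a₀=26 at k=5, so the next step gives (m, d) = (13, 4) again — its k=1 value — and the period has length 5.

[13; 6, 1, 1, 6, 26]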